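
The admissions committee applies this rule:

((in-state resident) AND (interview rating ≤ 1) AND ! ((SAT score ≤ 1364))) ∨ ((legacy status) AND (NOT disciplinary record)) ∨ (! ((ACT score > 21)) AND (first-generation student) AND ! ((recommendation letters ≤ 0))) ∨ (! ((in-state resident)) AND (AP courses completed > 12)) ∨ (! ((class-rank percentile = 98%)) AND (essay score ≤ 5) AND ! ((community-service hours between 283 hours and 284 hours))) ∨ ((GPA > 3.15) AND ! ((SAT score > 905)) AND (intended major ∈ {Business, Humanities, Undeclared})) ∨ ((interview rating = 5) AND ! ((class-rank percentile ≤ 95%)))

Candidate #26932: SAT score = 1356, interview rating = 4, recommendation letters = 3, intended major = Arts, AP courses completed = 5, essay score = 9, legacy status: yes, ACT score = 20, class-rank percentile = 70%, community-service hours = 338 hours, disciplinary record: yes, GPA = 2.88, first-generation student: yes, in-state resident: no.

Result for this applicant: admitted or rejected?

Admitted

Atomic conditions:
  in-state resident: no → false
  interview rating ≤ 1: 4 ≤ 1 is false
  SAT score ≤ 1364: 1356 ≤ 1364 is true
  legacy status: yes → true
  NOT disciplinary record: yes → false
  ACT score > 21: 20 > 21 is false
  first-generation student: yes → true
  recommendation letters ≤ 0: 3 ≤ 0 is false
  AP courses completed > 12: 5 > 12 is false
  class-rank percentile = 98%: 70 == 98 is false
  essay score ≤ 5: 9 ≤ 5 is false
  community-service hours between 283 hours and 284 hours: 338 in [283, 284] is false
  GPA > 3.15: 2.88 > 3.15 is false
  SAT score > 905: 1356 > 905 is true
  intended major ∈ {Business, Humanities, Undeclared}: Arts is not in the set → false
  interview rating = 5: 4 == 5 is false
  class-rank percentile ≤ 95%: 70 ≤ 95 is true
Combine:
[1.3] NOT true = false
[1] false AND false AND false = false
[2] true AND false = false
[3.1] NOT false = true
[3.3] NOT false = true
[3] true AND true AND true = true
[4.1] NOT false = true
[4] true AND false = false
[5.1] NOT false = true
[5.3] NOT false = true
[5] true AND false AND true = false
[6.2] NOT true = false
[6] false AND false AND false = false
[7.2] NOT true = false
[7] false AND false = false
[root] false OR false OR true OR false OR false OR false OR false = true
Overall: true → admitted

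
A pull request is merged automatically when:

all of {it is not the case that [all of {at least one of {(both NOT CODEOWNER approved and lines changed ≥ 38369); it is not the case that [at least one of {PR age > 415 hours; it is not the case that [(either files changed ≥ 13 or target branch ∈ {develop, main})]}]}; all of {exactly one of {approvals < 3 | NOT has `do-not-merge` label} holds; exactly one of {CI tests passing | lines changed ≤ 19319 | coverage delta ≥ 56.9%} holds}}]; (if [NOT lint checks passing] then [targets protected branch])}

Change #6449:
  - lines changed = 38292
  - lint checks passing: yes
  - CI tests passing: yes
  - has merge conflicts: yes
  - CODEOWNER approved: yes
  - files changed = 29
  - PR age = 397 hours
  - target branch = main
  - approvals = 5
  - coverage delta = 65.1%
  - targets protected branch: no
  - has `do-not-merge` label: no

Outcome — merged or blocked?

Merged

Atomic conditions:
  NOT CODEOWNER approved: yes → false
  lines changed ≥ 38369: 38292 ≥ 38369 is false
  PR age > 415 hours: 397 > 415 is false
  files changed ≥ 13: 29 ≥ 13 is true
  target branch ∈ {develop, main}: main is in the set → true
  approvals < 3: 5 < 3 is false
  NOT has `do-not-merge` label: no → true
  CI tests passing: yes → true
  lines changed ≤ 19319: 38292 ≤ 19319 is false
  coverage delta ≥ 56.9%: 65.1 ≥ 56.9 is true
  NOT lint checks passing: yes → false
  targets protected branch: no → false
Combine:
[1.1.1.1] false AND false = false
[1.1.1.2.1.2.1] true OR true = true
[1.1.1.2.1.2] NOT true = false
[1.1.1.2.1] false OR false = false
[1.1.1.2] NOT false = true
[1.1.1] false OR true = true
[1.1.2.1] exactly-one(false, true) = true
[1.1.2.2] exactly-one(true, false, true) = false
[1.1.2] true AND false = false
[1.1] true AND false = false
[1] NOT false = true
[2] false → false (antecedent false ⇒ implication holds) = true
[root] true AND true = true
Overall: true → merged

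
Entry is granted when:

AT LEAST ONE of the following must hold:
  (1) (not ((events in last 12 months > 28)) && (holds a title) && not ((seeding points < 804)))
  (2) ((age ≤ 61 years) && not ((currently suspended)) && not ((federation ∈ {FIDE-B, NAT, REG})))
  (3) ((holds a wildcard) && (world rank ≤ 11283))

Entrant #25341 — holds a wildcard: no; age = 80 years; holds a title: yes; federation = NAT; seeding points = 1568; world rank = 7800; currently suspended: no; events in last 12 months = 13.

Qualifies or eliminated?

Qualifies

Atomic conditions:
  events in last 12 months > 28: 13 > 28 is false
  holds a title: yes → true
  seeding points < 804: 1568 < 804 is false
  age ≤ 61 years: 80 ≤ 61 is false
  currently suspended: no → false
  federation ∈ {FIDE-B, NAT, REG}: NAT is in the set → true
  holds a wildcard: no → false
  world rank ≤ 11283: 7800 ≤ 11283 is true
Combine:
[1.1] NOT false = true
[1.3] NOT false = true
[1] true AND true AND true = true
[2.2] NOT false = true
[2.3] NOT true = false
[2] false AND true AND false = false
[3] false AND true = false
[root] true OR false OR false = true
Overall: true → qualifies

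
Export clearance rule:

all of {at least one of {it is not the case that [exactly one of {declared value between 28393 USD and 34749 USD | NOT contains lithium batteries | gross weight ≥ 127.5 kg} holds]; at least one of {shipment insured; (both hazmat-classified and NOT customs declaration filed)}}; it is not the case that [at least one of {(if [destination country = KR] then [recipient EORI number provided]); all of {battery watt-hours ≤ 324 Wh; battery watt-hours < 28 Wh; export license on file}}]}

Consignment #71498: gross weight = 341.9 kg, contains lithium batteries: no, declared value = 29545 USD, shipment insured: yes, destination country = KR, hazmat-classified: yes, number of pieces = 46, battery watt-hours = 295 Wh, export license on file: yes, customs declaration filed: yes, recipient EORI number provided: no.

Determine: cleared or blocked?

Atomic conditions:
  declared value between 28393 USD and 34749 USD: 29545 in [28393, 34749] is true
  NOT contains lithium batteries: no → true
  gross weight ≥ 127.5 kg: 341.9 ≥ 127.5 is true
  shipment insured: yes → true
  hazmat-classified: yes → true
  NOT customs declaration filed: yes → false
  destination country = KR: KR == KR is true
  recipient EORI number provided: no → false
  battery watt-hours ≤ 324 Wh: 295 ≤ 324 is true
  battery watt-hours < 28 Wh: 295 < 28 is false
  export license on file: yes → true
Combine:
[1.1.1] exactly-one(true, true, true) = false
[1.1] NOT false = true
[1.2.2] true AND false = false
[1.2] true OR false = true
[1] true OR true = true
[2.1.1] true → false = false
[2.1.2] true AND false AND true = false
[2.1] false OR false = false
[2] NOT false = true
[root] true AND true = true
Overall: true → cleared

Cleared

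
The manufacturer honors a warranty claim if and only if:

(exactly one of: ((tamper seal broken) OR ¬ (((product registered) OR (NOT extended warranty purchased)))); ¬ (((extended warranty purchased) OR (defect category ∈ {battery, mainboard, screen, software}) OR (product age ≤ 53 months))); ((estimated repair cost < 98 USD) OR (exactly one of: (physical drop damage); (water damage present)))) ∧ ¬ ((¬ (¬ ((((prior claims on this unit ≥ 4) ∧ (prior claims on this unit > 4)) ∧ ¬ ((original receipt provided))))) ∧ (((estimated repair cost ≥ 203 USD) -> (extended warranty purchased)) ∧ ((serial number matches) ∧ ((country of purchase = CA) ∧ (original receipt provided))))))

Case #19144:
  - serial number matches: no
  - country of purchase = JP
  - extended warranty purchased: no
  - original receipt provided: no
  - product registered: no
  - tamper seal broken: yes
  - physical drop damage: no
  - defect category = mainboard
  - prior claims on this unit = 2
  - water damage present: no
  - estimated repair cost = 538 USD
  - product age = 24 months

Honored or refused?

Atomic conditions:
  tamper seal broken: yes → true
  product registered: no → false
  NOT extended warranty purchased: no → true
  extended warranty purchased: no → false
  defect category ∈ {battery, mainboard, screen, software}: mainboard is in the set → true
  product age ≤ 53 months: 24 ≤ 53 is true
  estimated repair cost < 98 USD: 538 < 98 is false
  physical drop damage: no → false
  water damage present: no → false
  prior claims on this unit ≥ 4: 2 ≥ 4 is false
  prior claims on this unit > 4: 2 > 4 is false
  original receipt provided: no → false
  estimated repair cost ≥ 203 USD: 538 ≥ 203 is true
  serial number matches: no → false
  country of purchase = CA: JP == CA is false
Combine:
[1.1.2.1] false OR true = true
[1.1.2] NOT true = false
[1.1] true OR false = true
[1.2.1] false OR true OR true = true
[1.2] NOT true = false
[1.3.2] exactly-one(false, false) = false
[1.3] false OR false = false
[1] exactly-one(true, false, false) = true
[2.1.1.1.1.1] false AND false = false
[2.1.1.1.1.2] NOT false = true
[2.1.1.1.1] false AND true = false
[2.1.1.1] NOT false = true
[2.1.1] NOT true = false
[2.1.2.1] true → false = false
[2.1.2.2.2] false AND false = false
[2.1.2.2] false AND false = false
[2.1.2] false AND false = false
[2.1] false AND false = false
[2] NOT false = true
[root] true AND true = true
Overall: true → honored

Honored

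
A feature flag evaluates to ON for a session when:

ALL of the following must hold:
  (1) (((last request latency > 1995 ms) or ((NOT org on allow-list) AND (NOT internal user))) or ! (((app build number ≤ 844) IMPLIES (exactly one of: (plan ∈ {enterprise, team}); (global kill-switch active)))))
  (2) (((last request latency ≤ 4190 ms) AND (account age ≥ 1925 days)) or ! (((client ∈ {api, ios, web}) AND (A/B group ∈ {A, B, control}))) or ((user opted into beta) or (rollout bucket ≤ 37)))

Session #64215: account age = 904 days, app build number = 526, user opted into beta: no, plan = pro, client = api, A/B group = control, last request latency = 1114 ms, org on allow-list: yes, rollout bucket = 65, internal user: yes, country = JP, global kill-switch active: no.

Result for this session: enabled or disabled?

Atomic conditions:
  last request latency > 1995 ms: 1114 > 1995 is false
  NOT org on allow-list: yes → false
  NOT internal user: yes → false
  app build number ≤ 844: 526 ≤ 844 is true
  plan ∈ {enterprise, team}: pro is not in the set → false
  global kill-switch active: no → false
  last request latency ≤ 4190 ms: 1114 ≤ 4190 is true
  account age ≥ 1925 days: 904 ≥ 1925 is false
  client ∈ {api, ios, web}: api is in the set → true
  A/B group ∈ {A, B, control}: control is in the set → true
  user opted into beta: no → false
  rollout bucket ≤ 37: 65 ≤ 37 is false
Combine:
[1.1.2] false AND false = false
[1.1] false OR false = false
[1.2.1.2] exactly-one(false, false) = false
[1.2.1] true → false = false
[1.2] NOT false = true
[1] false OR true = true
[2.1] true AND false = false
[2.2.1] true AND true = true
[2.2] NOT true = false
[2.3] false OR false = false
[2] false OR false OR false = false
[root] true AND false = false
Overall: false → disabled

Disabled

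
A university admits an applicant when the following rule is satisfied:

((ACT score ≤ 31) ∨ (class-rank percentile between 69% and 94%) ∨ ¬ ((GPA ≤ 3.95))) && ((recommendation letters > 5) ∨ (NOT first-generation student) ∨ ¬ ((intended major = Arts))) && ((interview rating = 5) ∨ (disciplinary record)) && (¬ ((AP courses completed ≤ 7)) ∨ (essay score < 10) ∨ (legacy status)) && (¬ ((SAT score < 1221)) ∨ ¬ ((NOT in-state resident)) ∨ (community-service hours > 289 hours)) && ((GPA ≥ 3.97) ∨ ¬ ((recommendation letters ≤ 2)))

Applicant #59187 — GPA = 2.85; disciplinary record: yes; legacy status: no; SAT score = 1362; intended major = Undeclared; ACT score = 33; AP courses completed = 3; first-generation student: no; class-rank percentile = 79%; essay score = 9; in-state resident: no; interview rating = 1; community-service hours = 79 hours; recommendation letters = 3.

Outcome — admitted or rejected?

Atomic conditions:
  ACT score ≤ 31: 33 ≤ 31 is false
  class-rank percentile between 69% and 94%: 79 in [69, 94] is true
  GPA ≤ 3.95: 2.85 ≤ 3.95 is true
  recommendation letters > 5: 3 > 5 is false
  NOT first-generation student: no → true
  intended major = Arts: Undeclared == Arts is false
  interview rating = 5: 1 == 5 is false
  disciplinary record: yes → true
  AP courses completed ≤ 7: 3 ≤ 7 is true
  essay score < 10: 9 < 10 is true
  legacy status: no → false
  SAT score < 1221: 1362 < 1221 is false
  NOT in-state resident: no → true
  community-service hours > 289 hours: 79 > 289 is false
  GPA ≥ 3.97: 2.85 ≥ 3.97 is false
  recommendation letters ≤ 2: 3 ≤ 2 is false
Combine:
[1.3] NOT true = false
[1] false OR true OR false = true
[2.3] NOT false = true
[2] false OR true OR true = true
[3] false OR true = true
[4.1] NOT true = false
[4] false OR true OR false = true
[5.1] NOT false = true
[5.2] NOT true = false
[5] true OR false OR false = true
[6.2] NOT false = true
[6] false OR true = true
[root] true AND true AND true AND true AND true AND true = true
Overall: true → admitted

Admitted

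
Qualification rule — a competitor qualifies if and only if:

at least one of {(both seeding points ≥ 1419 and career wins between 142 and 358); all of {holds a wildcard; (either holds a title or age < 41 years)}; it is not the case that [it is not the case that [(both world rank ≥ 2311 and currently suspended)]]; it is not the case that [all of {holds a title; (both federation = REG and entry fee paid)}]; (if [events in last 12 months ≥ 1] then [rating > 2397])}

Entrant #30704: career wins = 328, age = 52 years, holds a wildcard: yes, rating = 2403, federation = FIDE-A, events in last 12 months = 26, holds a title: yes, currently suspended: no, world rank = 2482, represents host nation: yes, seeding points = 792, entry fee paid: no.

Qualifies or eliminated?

Qualifies

Atomic conditions:
  seeding points ≥ 1419: 792 ≥ 1419 is false
  career wins between 142 and 358: 328 in [142, 358] is true
  holds a wildcard: yes → true
  holds a title: yes → true
  age < 41 years: 52 < 41 is false
  world rank ≥ 2311: 2482 ≥ 2311 is true
  currently suspended: no → false
  federation = REG: FIDE-A == REG is false
  entry fee paid: no → false
  events in last 12 months ≥ 1: 26 ≥ 1 is true
  rating > 2397: 2403 > 2397 is true
Combine:
[1] false AND true = false
[2.2] true OR false = true
[2] true AND true = true
[3.1.1] true AND false = false
[3.1] NOT false = true
[3] NOT true = false
[4.1.2] false AND false = false
[4.1] true AND false = false
[4] NOT false = true
[5] true → true = true
[root] false OR true OR false OR true OR true = true
Overall: true → qualifies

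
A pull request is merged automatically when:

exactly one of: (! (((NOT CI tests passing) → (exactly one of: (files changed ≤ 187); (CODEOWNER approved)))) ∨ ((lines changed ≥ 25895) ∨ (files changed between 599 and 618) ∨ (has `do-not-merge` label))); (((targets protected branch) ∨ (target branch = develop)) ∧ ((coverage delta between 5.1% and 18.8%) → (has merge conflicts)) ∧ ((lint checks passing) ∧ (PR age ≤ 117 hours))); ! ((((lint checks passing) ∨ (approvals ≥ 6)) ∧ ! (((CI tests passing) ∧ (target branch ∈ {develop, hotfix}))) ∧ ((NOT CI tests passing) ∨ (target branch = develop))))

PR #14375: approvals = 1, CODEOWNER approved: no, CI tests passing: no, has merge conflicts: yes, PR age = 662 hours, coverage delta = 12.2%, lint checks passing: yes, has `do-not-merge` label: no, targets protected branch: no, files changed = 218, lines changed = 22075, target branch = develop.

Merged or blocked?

Merged

Atomic conditions:
  NOT CI tests passing: no → true
  files changed ≤ 187: 218 ≤ 187 is false
  CODEOWNER approved: no → false
  lines changed ≥ 25895: 22075 ≥ 25895 is false
  files changed between 599 and 618: 218 in [599, 618] is false
  has `do-not-merge` label: no → false
  targets protected branch: no → false
  target branch = develop: develop == develop is true
  coverage delta between 5.1% and 18.8%: 12.2 in [5.1, 18.8] is true
  has merge conflicts: yes → true
  lint checks passing: yes → true
  PR age ≤ 117 hours: 662 ≤ 117 is false
  approvals ≥ 6: 1 ≥ 6 is false
  CI tests passing: no → false
  target branch ∈ {develop, hotfix}: develop is in the set → true
Combine:
[1.1.1.2] exactly-one(false, false) = false
[1.1.1] true → false = false
[1.1] NOT false = true
[1.2] false OR false OR false = false
[1] true OR false = true
[2.1] false OR true = true
[2.2] true → true = true
[2.3] true AND false = false
[2] true AND true AND false = false
[3.1.1] true OR false = true
[3.1.2.1] false AND true = false
[3.1.2] NOT false = true
[3.1.3] true OR true = true
[3.1] true AND true AND true = true
[3] NOT true = false
[root] exactly-one(true, false, false) = true
Overall: true → merged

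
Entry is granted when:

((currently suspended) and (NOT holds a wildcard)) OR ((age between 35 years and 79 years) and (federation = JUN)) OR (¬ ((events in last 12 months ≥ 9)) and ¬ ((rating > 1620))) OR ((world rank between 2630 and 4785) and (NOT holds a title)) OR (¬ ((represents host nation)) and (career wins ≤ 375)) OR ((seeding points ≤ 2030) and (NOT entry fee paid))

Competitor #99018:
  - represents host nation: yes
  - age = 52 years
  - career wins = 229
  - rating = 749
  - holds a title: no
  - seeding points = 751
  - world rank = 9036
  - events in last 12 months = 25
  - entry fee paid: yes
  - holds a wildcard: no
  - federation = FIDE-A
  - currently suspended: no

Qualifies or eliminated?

Eliminated

Atomic conditions:
  currently suspended: no → false
  NOT holds a wildcard: no → true
  age between 35 years and 79 years: 52 in [35, 79] is true
  federation = JUN: FIDE-A == JUN is false
  events in last 12 months ≥ 9: 25 ≥ 9 is true
  rating > 1620: 749 > 1620 is false
  world rank between 2630 and 4785: 9036 in [2630, 4785] is false
  NOT holds a title: no → true
  represents host nation: yes → true
  career wins ≤ 375: 229 ≤ 375 is true
  seeding points ≤ 2030: 751 ≤ 2030 is true
  NOT entry fee paid: yes → false
Combine:
[1] false AND true = false
[2] true AND false = false
[3.1] NOT true = false
[3.2] NOT false = true
[3] false AND true = false
[4] false AND true = false
[5.1] NOT true = false
[5] false AND true = false
[6] true AND false = false
[root] false OR false OR false OR false OR false OR false = false
Overall: false → eliminated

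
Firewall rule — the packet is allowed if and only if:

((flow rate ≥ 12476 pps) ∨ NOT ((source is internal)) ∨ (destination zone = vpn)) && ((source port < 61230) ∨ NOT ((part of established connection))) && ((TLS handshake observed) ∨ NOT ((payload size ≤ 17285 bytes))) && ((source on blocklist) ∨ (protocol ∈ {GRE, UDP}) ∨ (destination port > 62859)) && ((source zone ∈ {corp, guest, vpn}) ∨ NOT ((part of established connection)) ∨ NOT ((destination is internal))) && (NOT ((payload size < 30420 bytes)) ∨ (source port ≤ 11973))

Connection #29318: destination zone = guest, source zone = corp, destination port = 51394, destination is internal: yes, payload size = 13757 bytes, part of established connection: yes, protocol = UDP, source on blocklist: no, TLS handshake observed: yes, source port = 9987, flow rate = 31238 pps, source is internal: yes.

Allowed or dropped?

Allowed

Atomic conditions:
  flow rate ≥ 12476 pps: 31238 ≥ 12476 is true
  source is internal: yes → true
  destination zone = vpn: guest == vpn is false
  source port < 61230: 9987 < 61230 is true
  part of established connection: yes → true
  TLS handshake observed: yes → true
  payload size ≤ 17285 bytes: 13757 ≤ 17285 is true
  source on blocklist: no → false
  protocol ∈ {GRE, UDP}: UDP is in the set → true
  destination port > 62859: 51394 > 62859 is false
  source zone ∈ {corp, guest, vpn}: corp is in the set → true
  destination is internal: yes → true
  payload size < 30420 bytes: 13757 < 30420 is true
  source port ≤ 11973: 9987 ≤ 11973 is true
Combine:
[1.2] NOT true = false
[1] true OR false OR false = true
[2.2] NOT true = false
[2] true OR false = true
[3.2] NOT true = false
[3] true OR false = true
[4] false OR true OR false = true
[5.2] NOT true = false
[5.3] NOT true = false
[5] true OR false OR false = true
[6.1] NOT true = false
[6] false OR true = true
[root] true AND true AND true AND true AND true AND true = true
Overall: true → allowed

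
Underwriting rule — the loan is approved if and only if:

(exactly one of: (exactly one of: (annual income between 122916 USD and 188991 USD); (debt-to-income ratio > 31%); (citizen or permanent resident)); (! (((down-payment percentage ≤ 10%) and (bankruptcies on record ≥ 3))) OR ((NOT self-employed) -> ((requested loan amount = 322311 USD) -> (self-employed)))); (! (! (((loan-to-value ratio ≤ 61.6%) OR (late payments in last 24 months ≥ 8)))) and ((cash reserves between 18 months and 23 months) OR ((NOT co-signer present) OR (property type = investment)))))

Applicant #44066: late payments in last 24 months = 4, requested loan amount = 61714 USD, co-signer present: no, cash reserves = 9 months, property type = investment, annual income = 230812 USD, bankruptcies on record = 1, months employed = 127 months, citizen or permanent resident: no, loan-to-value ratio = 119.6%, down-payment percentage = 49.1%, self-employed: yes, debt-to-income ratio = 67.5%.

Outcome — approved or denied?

Denied

Atomic conditions:
  annual income between 122916 USD and 188991 USD: 230812 in [122916, 188991] is false
  debt-to-income ratio > 31%: 67.5 > 31 is true
  citizen or permanent resident: no → false
  down-payment percentage ≤ 10%: 49.1 ≤ 10 is false
  bankruptcies on record ≥ 3: 1 ≥ 3 is false
  NOT self-employed: yes → false
  requested loan amount = 322311 USD: 61714 == 322311 is false
  self-employed: yes → true
  loan-to-value ratio ≤ 61.6%: 119.6 ≤ 61.6 is false
  late payments in last 24 months ≥ 8: 4 ≥ 8 is false
  cash reserves between 18 months and 23 months: 9 in [18, 23] is false
  NOT co-signer present: no → true
  property type = investment: investment == investment is true
Combine:
[1] exactly-one(false, true, false) = true
[2.1.1] false AND false = false
[2.1] NOT false = true
[2.2.2] false → true (antecedent false ⇒ implication holds) = true
[2.2] false → true (antecedent false ⇒ implication holds) = true
[2] true OR true = true
[3.1.1.1] false OR false = false
[3.1.1] NOT false = true
[3.1] NOT true = false
[3.2.2] true OR true = true
[3.2] false OR true = true
[3] false AND true = false
[root] exactly-one(true, true, false) = false
Overall: false → denied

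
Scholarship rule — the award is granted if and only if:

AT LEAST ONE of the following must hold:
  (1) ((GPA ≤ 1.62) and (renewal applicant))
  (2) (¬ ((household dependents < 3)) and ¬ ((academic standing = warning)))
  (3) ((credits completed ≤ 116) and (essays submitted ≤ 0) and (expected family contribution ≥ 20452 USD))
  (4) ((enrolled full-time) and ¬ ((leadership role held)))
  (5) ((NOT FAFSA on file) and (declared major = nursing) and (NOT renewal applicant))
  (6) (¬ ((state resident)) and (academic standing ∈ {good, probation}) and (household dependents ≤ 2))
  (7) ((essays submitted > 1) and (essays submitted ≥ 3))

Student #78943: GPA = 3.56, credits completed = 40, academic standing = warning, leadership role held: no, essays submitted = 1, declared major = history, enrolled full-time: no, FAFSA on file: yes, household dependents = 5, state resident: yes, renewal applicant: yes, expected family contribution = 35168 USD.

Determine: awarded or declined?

Declined

Atomic conditions:
  GPA ≤ 1.62: 3.56 ≤ 1.62 is false
  renewal applicant: yes → true
  household dependents < 3: 5 < 3 is false
  academic standing = warning: warning == warning is true
  credits completed ≤ 116: 40 ≤ 116 is true
  essays submitted ≤ 0: 1 ≤ 0 is false
  expected family contribution ≥ 20452 USD: 35168 ≥ 20452 is true
  enrolled full-time: no → false
  leadership role held: no → false
  NOT FAFSA on file: yes → false
  declared major = nursing: history == nursing is false
  NOT renewal applicant: yes → false
  state resident: yes → true
  academic standing ∈ {good, probation}: warning is not in the set → false
  household dependents ≤ 2: 5 ≤ 2 is false
  essays submitted > 1: 1 > 1 is false
  essays submitted ≥ 3: 1 ≥ 3 is false
Combine:
[1] false AND true = false
[2.1] NOT false = true
[2.2] NOT true = false
[2] true AND false = false
[3] true AND false AND true = false
[4.2] NOT false = true
[4] false AND true = false
[5] false AND false AND false = false
[6.1] NOT true = false
[6] false AND false AND false = false
[7] false AND false = false
[root] false OR false OR false OR false OR false OR false OR false = false
Overall: false → declined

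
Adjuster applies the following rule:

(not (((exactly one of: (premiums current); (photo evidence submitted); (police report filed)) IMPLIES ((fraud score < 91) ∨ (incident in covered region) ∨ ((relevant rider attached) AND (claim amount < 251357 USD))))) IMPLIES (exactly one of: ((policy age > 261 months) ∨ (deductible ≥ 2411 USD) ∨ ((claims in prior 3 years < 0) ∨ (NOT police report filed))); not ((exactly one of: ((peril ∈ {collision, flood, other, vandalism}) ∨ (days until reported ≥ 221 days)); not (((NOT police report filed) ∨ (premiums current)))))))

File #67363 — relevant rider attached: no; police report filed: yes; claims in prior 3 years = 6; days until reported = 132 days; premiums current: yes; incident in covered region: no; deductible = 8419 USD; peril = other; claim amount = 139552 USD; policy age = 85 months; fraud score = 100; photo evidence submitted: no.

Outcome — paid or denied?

Atomic conditions:
  premiums current: yes → true
  photo evidence submitted: no → false
  police report filed: yes → true
  fraud score < 91: 100 < 91 is false
  incident in covered region: no → false
  relevant rider attached: no → false
  claim amount < 251357 USD: 139552 < 251357 is true
  policy age > 261 months: 85 > 261 is false
  deductible ≥ 2411 USD: 8419 ≥ 2411 is true
  claims in prior 3 years < 0: 6 < 0 is false
  NOT police report filed: yes → false
  peril ∈ {collision, flood, other, vandalism}: other is in the set → true
  days until reported ≥ 221 days: 132 ≥ 221 is false
Combine:
[1.1.1] exactly-one(true, false, true) = false
[1.1.2.3] false AND true = false
[1.1.2] false OR false OR false = false
[1.1] false → false (antecedent false ⇒ implication holds) = true
[1] NOT true = false
[2.1.3] false OR false = false
[2.1] false OR true OR false = true
[2.2.1.1] true OR false = true
[2.2.1.2.1] false OR true = true
[2.2.1.2] NOT true = false
[2.2.1] exactly-one(true, false) = true
[2.2] NOT true = false
[2] exactly-one(true, false) = true
[root] false → true (antecedent false ⇒ implication holds) = true
Overall: true → paid

Paid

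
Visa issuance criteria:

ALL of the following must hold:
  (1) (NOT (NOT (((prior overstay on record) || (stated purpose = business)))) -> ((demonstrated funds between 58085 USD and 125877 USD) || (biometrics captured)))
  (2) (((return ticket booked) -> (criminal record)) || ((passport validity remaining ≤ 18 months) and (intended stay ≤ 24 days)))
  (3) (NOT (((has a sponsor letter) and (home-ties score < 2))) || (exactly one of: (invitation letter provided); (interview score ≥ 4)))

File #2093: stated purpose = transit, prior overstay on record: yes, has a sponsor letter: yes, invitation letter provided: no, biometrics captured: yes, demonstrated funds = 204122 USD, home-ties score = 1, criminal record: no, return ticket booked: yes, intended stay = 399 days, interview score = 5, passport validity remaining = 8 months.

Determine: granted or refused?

Refused

Atomic conditions:
  prior overstay on record: yes → true
  stated purpose = business: transit == business is false
  demonstrated funds between 58085 USD and 125877 USD: 204122 in [58085, 125877] is false
  biometrics captured: yes → true
  return ticket booked: yes → true
  criminal record: no → false
  passport validity remaining ≤ 18 months: 8 ≤ 18 is true
  intended stay ≤ 24 days: 399 ≤ 24 is false
  has a sponsor letter: yes → true
  home-ties score < 2: 1 < 2 is true
  invitation letter provided: no → false
  interview score ≥ 4: 5 ≥ 4 is true
Combine:
[1.1.1.1] true OR false = true
[1.1.1] NOT true = false
[1.1] NOT false = true
[1.2] false OR true = true
[1] true → true = true
[2.1] true → false = false
[2.2] true AND false = false
[2] false OR false = false
[3.1.1] true AND true = true
[3.1] NOT true = false
[3.2] exactly-one(false, true) = true
[3] false OR true = true
[root] true AND false AND true = false
Overall: false → refused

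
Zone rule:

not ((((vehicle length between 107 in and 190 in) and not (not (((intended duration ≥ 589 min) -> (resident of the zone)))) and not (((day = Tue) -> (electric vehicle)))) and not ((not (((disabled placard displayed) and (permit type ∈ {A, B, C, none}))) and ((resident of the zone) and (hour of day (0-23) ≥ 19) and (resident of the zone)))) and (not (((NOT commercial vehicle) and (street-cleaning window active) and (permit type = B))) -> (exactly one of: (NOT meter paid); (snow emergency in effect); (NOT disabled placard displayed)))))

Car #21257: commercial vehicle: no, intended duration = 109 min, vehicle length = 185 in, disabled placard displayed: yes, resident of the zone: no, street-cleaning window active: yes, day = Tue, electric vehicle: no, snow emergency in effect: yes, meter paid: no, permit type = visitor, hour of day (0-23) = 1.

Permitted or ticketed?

Permitted

Atomic conditions:
  vehicle length between 107 in and 190 in: 185 in [107, 190] is true
  intended duration ≥ 589 min: 109 ≥ 589 is false
  resident of the zone: no → false
  day = Tue: Tue == Tue is true
  electric vehicle: no → false
  disabled placard displayed: yes → true
  permit type ∈ {A, B, C, none}: visitor is not in the set → false
  hour of day (0-23) ≥ 19: 1 ≥ 19 is false
  NOT commercial vehicle: no → true
  street-cleaning window active: yes → true
  permit type = B: visitor == B is false
  NOT meter paid: no → true
  snow emergency in effect: yes → true
  NOT disabled placard displayed: yes → false
Combine:
[1.1.2.1.1] false → false (antecedent false ⇒ implication holds) = true
[1.1.2.1] NOT true = false
[1.1.2] NOT false = true
[1.1.3.1] true → false = false
[1.1.3] NOT false = true
[1.1] true AND true AND true = true
[1.2.1.1.1] true AND false = false
[1.2.1.1] NOT false = true
[1.2.1.2] false AND false AND false = false
[1.2.1] true AND false = false
[1.2] NOT false = true
[1.3.1.1] true AND true AND false = false
[1.3.1] NOT false = true
[1.3.2] exactly-one(true, true, false) = false
[1.3] true → false = false
[1] true AND true AND false = false
[root] NOT false = true
Overall: true → permitted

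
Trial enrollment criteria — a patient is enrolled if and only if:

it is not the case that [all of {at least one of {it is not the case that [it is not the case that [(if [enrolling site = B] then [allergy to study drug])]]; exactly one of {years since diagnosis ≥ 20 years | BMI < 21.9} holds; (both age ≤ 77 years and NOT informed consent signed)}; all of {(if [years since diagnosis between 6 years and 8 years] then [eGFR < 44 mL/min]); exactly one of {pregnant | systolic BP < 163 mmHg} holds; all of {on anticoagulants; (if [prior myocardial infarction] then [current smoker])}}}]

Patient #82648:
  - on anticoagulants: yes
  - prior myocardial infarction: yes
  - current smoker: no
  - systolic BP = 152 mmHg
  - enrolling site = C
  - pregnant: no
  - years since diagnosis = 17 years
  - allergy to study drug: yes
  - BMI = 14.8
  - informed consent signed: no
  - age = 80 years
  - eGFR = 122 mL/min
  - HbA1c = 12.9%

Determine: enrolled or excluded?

Enrolled

Atomic conditions:
  enrolling site = B: C == B is false
  allergy to study drug: yes → true
  years since diagnosis ≥ 20 years: 17 ≥ 20 is false
  BMI < 21.9: 14.8 < 21.9 is true
  age ≤ 77 years: 80 ≤ 77 is false
  NOT informed consent signed: no → true
  years since diagnosis between 6 years and 8 years: 17 in [6, 8] is false
  eGFR < 44 mL/min: 122 < 44 is false
  pregnant: no → false
  systolic BP < 163 mmHg: 152 < 163 is true
  on anticoagulants: yes → true
  prior myocardial infarction: yes → true
  current smoker: no → false
Combine:
[1.1.1.1.1] false → true (antecedent false ⇒ implication holds) = true
[1.1.1.1] NOT true = false
[1.1.1] NOT false = true
[1.1.2] exactly-one(false, true) = true
[1.1.3] false AND true = false
[1.1] true OR true OR false = true
[1.2.1] false → false (antecedent false ⇒ implication holds) = true
[1.2.2] exactly-one(false, true) = true
[1.2.3.2] true → false = false
[1.2.3] true AND false = false
[1.2] true AND true AND false = false
[1] true AND false = false
[root] NOT false = true
Overall: true → enrolled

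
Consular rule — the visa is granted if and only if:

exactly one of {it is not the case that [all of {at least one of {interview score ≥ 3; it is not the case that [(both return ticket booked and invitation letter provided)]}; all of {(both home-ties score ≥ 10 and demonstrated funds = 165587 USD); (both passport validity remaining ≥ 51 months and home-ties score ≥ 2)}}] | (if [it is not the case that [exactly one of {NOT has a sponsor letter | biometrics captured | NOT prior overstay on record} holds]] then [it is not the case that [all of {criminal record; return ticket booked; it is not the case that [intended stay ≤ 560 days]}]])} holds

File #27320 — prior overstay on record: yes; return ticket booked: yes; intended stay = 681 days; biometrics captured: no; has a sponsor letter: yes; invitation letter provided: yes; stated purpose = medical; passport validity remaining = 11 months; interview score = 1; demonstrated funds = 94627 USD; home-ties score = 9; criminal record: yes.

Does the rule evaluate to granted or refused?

Atomic conditions:
  interview score ≥ 3: 1 ≥ 3 is false
  return ticket booked: yes → true
  invitation letter provided: yes → true
  home-ties score ≥ 10: 9 ≥ 10 is false
  demonstrated funds = 165587 USD: 94627 == 165587 is false
  passport validity remaining ≥ 51 months: 11 ≥ 51 is false
  home-ties score ≥ 2: 9 ≥ 2 is true
  NOT has a sponsor letter: yes → false
  biometrics captured: no → false
  NOT prior overstay on record: yes → false
  criminal record: yes → true
  intended stay ≤ 560 days: 681 ≤ 560 is false
Combine:
[1.1.1.2.1] true AND true = true
[1.1.1.2] NOT true = false
[1.1.1] false OR false = false
[1.1.2.1] false AND false = false
[1.1.2.2] false AND true = false
[1.1.2] false AND false = false
[1.1] false AND false = false
[1] NOT false = true
[2.1.1] exactly-one(false, false, false) = false
[2.1] NOT false = true
[2.2.1.3] NOT false = true
[2.2.1] true AND true AND true = true
[2.2] NOT true = false
[2] true → false = false
[root] exactly-one(true, false) = true
Overall: true → granted

Granted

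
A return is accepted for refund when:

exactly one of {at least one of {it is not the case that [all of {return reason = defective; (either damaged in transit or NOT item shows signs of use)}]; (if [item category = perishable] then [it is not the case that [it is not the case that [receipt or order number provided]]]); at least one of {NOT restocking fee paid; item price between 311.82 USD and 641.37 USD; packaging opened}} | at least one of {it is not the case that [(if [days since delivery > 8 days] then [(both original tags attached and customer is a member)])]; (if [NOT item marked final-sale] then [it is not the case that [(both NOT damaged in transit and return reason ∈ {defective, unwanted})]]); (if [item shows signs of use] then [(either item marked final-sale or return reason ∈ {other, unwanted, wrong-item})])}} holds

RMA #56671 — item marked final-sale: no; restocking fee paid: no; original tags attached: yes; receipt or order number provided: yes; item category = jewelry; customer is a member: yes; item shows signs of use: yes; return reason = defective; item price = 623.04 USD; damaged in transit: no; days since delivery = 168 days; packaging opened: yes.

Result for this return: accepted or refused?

Atomic conditions:
  return reason = defective: defective == defective is true
  damaged in transit: no → false
  NOT item shows signs of use: yes → false
  item category = perishable: jewelry == perishable is false
  receipt or order number provided: yes → true
  NOT restocking fee paid: no → true
  item price between 311.82 USD and 641.37 USD: 623.04 in [311.82, 641.37] is true
  packaging opened: yes → true
  days since delivery > 8 days: 168 > 8 is true
  original tags attached: yes → true
  customer is a member: yes → true
  NOT item marked final-sale: no → true
  NOT damaged in transit: no → true
  return reason ∈ {defective, unwanted}: defective is in the set → true
  item shows signs of use: yes → true
  item marked final-sale: no → false
  return reason ∈ {other, unwanted, wrong-item}: defective is not in the set → false
Combine:
[1.1.1.2] false OR false = false
[1.1.1] true AND false = false
[1.1] NOT false = true
[1.2.2.1] NOT true = false
[1.2.2] NOT false = true
[1.2] false → true (antecedent false ⇒ implication holds) = true
[1.3] true OR true OR true = true
[1] true OR true OR true = true
[2.1.1.2] true AND true = true
[2.1.1] true → true = true
[2.1] NOT true = false
[2.2.2.1] true AND true = true
[2.2.2] NOT true = false
[2.2] true → false = false
[2.3.2] false OR false = false
[2.3] true → false = false
[2] false OR false OR false = false
[root] exactly-one(true, false) = true
Overall: true → accepted

Accepted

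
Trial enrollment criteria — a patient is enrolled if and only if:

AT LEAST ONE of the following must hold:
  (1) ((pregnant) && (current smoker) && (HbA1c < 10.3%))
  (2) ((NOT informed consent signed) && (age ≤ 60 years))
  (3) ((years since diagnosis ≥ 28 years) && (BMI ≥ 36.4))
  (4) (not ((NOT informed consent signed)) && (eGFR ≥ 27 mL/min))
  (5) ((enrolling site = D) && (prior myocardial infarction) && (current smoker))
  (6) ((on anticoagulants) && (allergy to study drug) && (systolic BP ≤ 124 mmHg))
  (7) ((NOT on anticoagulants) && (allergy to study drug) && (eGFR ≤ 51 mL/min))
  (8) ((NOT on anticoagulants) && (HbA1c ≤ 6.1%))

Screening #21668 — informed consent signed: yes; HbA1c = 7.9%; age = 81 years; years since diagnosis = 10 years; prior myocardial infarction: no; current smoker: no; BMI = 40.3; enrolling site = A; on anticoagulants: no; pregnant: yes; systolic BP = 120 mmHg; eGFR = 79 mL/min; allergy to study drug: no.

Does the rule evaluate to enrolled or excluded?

Enrolled

Atomic conditions:
  pregnant: yes → true
  current smoker: no → false
  HbA1c < 10.3%: 7.9 < 10.3 is true
  NOT informed consent signed: yes → false
  age ≤ 60 years: 81 ≤ 60 is false
  years since diagnosis ≥ 28 years: 10 ≥ 28 is false
  BMI ≥ 36.4: 40.3 ≥ 36.4 is true
  eGFR ≥ 27 mL/min: 79 ≥ 27 is true
  enrolling site = D: A == D is false
  prior myocardial infarction: no → false
  on anticoagulants: no → false
  allergy to study drug: no → false
  systolic BP ≤ 124 mmHg: 120 ≤ 124 is true
  NOT on anticoagulants: no → true
  eGFR ≤ 51 mL/min: 79 ≤ 51 is false
  HbA1c ≤ 6.1%: 7.9 ≤ 6.1 is false
Combine:
[1] true AND false AND true = false
[2] false AND false = false
[3] false AND true = false
[4.1] NOT false = true
[4] true AND true = true
[5] false AND false AND false = false
[6] false AND false AND true = false
[7] true AND false AND false = false
[8] true AND false = false
[root] false OR false OR false OR true OR false OR false OR false OR false = true
Overall: true → enrolled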